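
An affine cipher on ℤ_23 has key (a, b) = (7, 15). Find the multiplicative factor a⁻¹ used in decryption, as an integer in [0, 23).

Extended Euclidean algorithm:
23 = 3·7 + 2
7 = 3·2 + 1
2 = 2·1 + 0
Since gcd(7, 23) = 1, back-substitute to write 1 as a combination:
1 = 7 − 3·2
1 = −3·23 + 10·7
So 7·10 ≡ 1 (mod 23).

10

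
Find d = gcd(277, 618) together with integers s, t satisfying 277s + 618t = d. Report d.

Euclidean algorithm:
618 = 2*277 + 64
277 = 4*64 + 21
64 = 3*21 + 1
21 = 21*1 + 0
gcd(277, 618) = 1.
Express as a combination:
1 = 64 − 3·21
1 = −3·277 + 13·64
1 = 13·618 − 29·277
So 1 = (13)·618 + (-29)·277.

1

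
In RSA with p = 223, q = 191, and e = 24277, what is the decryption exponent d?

32353

φ(n) = (p−1)(q−1) = 222·190 = 42180.
Need d with 24277·d ≡ 1 (mod 42180). Apply the extended Euclidean algorithm:
42180 = 1*24277 + 17903
24277 = 1*17903 + 6374
17903 = 2*6374 + 5155
6374 = 1*5155 + 1219
5155 = 4*1219 + 279
1219 = 4*279 + 103
279 = 2*103 + 73
103 = 1*73 + 30
73 = 2*30 + 13
30 = 2*13 + 4
13 = 3*4 + 1
4 = 4*1 + 0
Back-substitute:
1 = 13 − 3·4
1 = −3·30 + 7·13
1 = 7·73 − 17·30
1 = −17·103 + 24·73
1 = 24·279 − 65·103
1 = −65·1219 + 284·279
1 = 284·5155 − 1201·1219
1 = −1201·6374 + 1485·5155
1 = 1485·17903 − 4171·6374
1 = −4171·24277 + 5656·17903
1 = 5656·42180 − 9827·24277
So 24277·(-9827) ≡ 1 (mod 42180), hence d ≡ -9827 ≡ 32353 (mod 42180).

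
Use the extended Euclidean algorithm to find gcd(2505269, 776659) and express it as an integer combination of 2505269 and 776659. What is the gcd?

Euclidean algorithm:
2505269 = 3×776659 + 175292
776659 = 4×175292 + 75491
175292 = 2×75491 + 24310
75491 = 3×24310 + 2561
24310 = 9×2561 + 1261
2561 = 2×1261 + 39
1261 = 32×39 + 13
39 = 3×13 + 0
gcd(2505269, 776659) = 13.
Working backward:
13 = 1261 − 32·39
13 = −32·2561 + 65·1261
13 = 65·24310 − 617·2561
13 = −617·75491 + 1916·24310
13 = 1916·175292 − 4449·75491
13 = −4449·776659 + 19712·175292
13 = 19712·2505269 − 63585·776659
So 13 = (19712)·2505269 + (-63585)·776659.

13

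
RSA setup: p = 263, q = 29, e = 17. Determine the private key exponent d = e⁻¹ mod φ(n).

6473

φ(n) = (p−1)(q−1) = 262·28 = 7336.
Need d with 17·d ≡ 1 (mod 7336). Apply the extended Euclidean algorithm:
7336 = 431×17 + 9
17 = 1×9 + 8
9 = 1×8 + 1
8 = 8×1 + 0
Back-substitute:
1 = 9 − 8
1 = −17 + 2·9
1 = 2·7336 − 863·17
So 17·(-863) ≡ 1 (mod 7336), hence d ≡ -863 ≡ 6473 (mod 7336).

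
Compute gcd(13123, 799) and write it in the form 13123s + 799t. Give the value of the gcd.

Apply Euclid's algorithm to 13123 and 799:
13123 = 16×799 + 339
799 = 2×339 + 121
339 = 2×121 + 97
121 = 1×97 + 24
97 = 4×24 + 1
24 = 24×1 + 0
gcd(13123, 799) = 1.
Back-substituting:
1 = 97 − 4·24
1 = −4·121 + 5·97
1 = 5·339 − 14·121
1 = −14·799 + 33·339
1 = 33·13123 − 542·799
So 1 = (33)·13123 + (-542)·799.

1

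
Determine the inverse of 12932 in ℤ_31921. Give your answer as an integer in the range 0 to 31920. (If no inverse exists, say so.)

8390

Extended Euclidean algorithm:
31921 = 2×12932 + 6057
12932 = 2×6057 + 818
6057 = 7×818 + 331
818 = 2×331 + 156
331 = 2×156 + 19
156 = 8×19 + 4
19 = 4×4 + 3
4 = 1×3 + 1
3 = 3×1 + 0
Since gcd(12932, 31921) = 1, back-substitute to write 1 as a combination:
1 = 4 − 3
1 = −19 + 5·4
1 = 5·156 − 41·19
1 = −41·331 + 87·156
1 = 87·818 − 215·331
1 = −215·6057 + 1592·818
1 = 1592·12932 − 3399·6057
1 = −3399·31921 + 8390·12932
So 12932·8390 ≡ 1 (mod 31921).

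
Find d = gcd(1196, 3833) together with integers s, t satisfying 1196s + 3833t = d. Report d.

Apply Euclid's algorithm to 3833 and 1196:
3833 = 3*1196 + 245
1196 = 4*245 + 216
245 = 1*216 + 29
216 = 7*29 + 13
29 = 2*13 + 3
13 = 4*3 + 1
3 = 3*1 + 0
gcd(1196, 3833) = 1.
Back-substituting:
1 = 13 − 4·3
1 = −4·29 + 9·13
1 = 9·216 − 67·29
1 = −67·245 + 76·216
1 = 76·1196 − 371·245
1 = −371·3833 + 1189·1196
So 1 = (-371)·3833 + (1189)·1196.

1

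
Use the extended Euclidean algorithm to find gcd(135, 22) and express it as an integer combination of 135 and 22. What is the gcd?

Apply Euclid's algorithm to 135 and 22:
135 = 6×22 + 3
22 = 7×3 + 1
3 = 3×1 + 0
gcd(135, 22) = 1.
Working backward:
1 = 22 − 7·3
1 = −7·135 + 43·22
So 1 = (-7)·135 + (43)·22.

1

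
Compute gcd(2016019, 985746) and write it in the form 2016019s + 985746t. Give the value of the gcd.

1

Repeated division:
2016019 = 2×985746 + 44527
985746 = 22×44527 + 6152
44527 = 7×6152 + 1463
6152 = 4×1463 + 300
1463 = 4×300 + 263
300 = 1×263 + 37
263 = 7×37 + 4
37 = 9×4 + 1
4 = 4×1 + 0
gcd(2016019, 985746) = 1.
Back-substituting:
1 = 37 − 9·4
1 = −9·263 + 64·37
1 = 64·300 − 73·263
1 = −73·1463 + 356·300
1 = 356·6152 − 1497·1463
1 = −1497·44527 + 10835·6152
1 = 10835·985746 − 239867·44527
1 = −239867·2016019 + 490569·985746
So 1 = (-239867)·2016019 + (490569)·985746.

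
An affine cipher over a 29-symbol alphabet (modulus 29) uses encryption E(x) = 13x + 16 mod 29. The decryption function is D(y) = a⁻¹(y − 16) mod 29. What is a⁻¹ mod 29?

gcd(29, 13) by repeated division:
29 = 2×13 + 3
13 = 4×3 + 1
3 = 3×1 + 0
The gcd is 1. Working backward:
1 = 13 − 4·3
1 = −4·29 + 9·13
So 13·9 ≡ 1 (mod 29).

9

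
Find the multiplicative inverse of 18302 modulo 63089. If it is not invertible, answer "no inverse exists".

14371

Run Euclid on (63089, 18302):
63089 = 3·18302 + 8183
18302 = 2·8183 + 1936
8183 = 4·1936 + 439
1936 = 4·439 + 180
439 = 2·180 + 79
180 = 2·79 + 22
79 = 3·22 + 13
22 = 1·13 + 9
13 = 1·9 + 4
9 = 2·4 + 1
4 = 4·1 + 0
Since gcd(18302, 63089) = 1, back-substitute to write 1 as a combination:
1 = 9 − 2·4
1 = −2·13 + 3·9
1 = 3·22 − 5·13
1 = −5·79 + 18·22
1 = 18·180 − 41·79
1 = −41·439 + 100·180
1 = 100·1936 − 441·439
1 = −441·8183 + 1864·1936
1 = 1864·18302 − 4169·8183
1 = −4169·63089 + 14371·18302
So 18302·14371 ≡ 1 (mod 63089).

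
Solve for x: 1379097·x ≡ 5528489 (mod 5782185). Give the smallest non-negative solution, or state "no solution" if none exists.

gcd(1379097, 5782185):
5782185 = 4×1379097 + 265797
1379097 = 5×265797 + 50112
265797 = 5×50112 + 15237
50112 = 3×15237 + 4401
15237 = 3×4401 + 2034
4401 = 2×2034 + 333
2034 = 6×333 + 36
333 = 9×36 + 9
36 = 4×9 + 0
gcd = 9, but 9 ∤ 5528489, so the congruence has no solution.

no solution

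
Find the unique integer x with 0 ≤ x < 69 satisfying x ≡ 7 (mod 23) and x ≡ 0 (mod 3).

Write x = 7 + 23·k. Then 23·k ≡ 0 − 7 ≡ 2 (mod 3).
Need 23⁻¹ mod 3. Extended Euclid on (3, 2):
3 = 1*2 + 1
2 = 2*1 + 0
Back-substitute:
1 = 3 − 2
23⁻¹ ≡ 2 (mod 3), so k ≡ 2·2 ≡ 1 (mod 3).
x = 7 + 23·1 = 30.

30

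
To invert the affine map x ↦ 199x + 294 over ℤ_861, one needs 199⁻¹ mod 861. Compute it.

649

Run Euclid on (861, 199):
861 = 4*199 + 65
199 = 3*65 + 4
65 = 16*4 + 1
4 = 4*1 + 0
Since gcd(199, 861) = 1, back-substitute to write 1 as a combination:
1 = 65 − 16·4
1 = −16·199 + 49·65
1 = 49·861 − 212·199
So 199·(-212) ≡ 1 (mod 861), and -212 ≡ 649 (mod 861).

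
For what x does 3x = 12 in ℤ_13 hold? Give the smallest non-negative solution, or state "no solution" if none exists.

4

First find gcd(3, 13):
13 = 4*3 + 1
3 = 3*1 + 0
gcd = 1, so a unique solution mod 13 exists.
Back-substitute for the Bézout coefficients:
1 = 13 − 4·3
So 3·(-4) ≡ 1 (mod 13), giving 3⁻¹ ≡ 9.
x ≡ 3⁻¹·12 ≡ 9·12 ≡ 4 (mod 13).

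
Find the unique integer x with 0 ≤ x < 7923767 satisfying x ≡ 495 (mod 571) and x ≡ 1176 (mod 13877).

Write x = 495 + 571·k. Then 571·k ≡ 1176 − 495 ≡ 681 (mod 13877).
Need 571⁻¹ mod 13877. Extended Euclid on (13877, 571):
13877 = 24*571 + 173
571 = 3*173 + 52
173 = 3*52 + 17
52 = 3*17 + 1
17 = 17*1 + 0
Back-substitute:
1 = 52 − 3·17
1 = −3·173 + 10·52
1 = 10·571 − 33·173
1 = −33·13877 + 802·571
571⁻¹ ≡ 802 (mod 13877), so k ≡ 802·681 ≡ 4959 (mod 13877).
x = 495 + 571·4959 = 2832084.

2832084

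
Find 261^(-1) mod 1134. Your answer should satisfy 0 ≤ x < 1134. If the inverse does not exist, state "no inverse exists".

Compute gcd(261, 1134):
1134 = 4×261 + 90
261 = 2×90 + 81
90 = 1×81 + 9
81 = 9×9 + 0
Since gcd = 9 > 1, 261 is not a unit mod 1134.

no inverse exists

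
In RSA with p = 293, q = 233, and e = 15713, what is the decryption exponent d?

φ(n) = (p−1)(q−1) = 292·232 = 67744.
Need d with 15713·d ≡ 1 (mod 67744). Apply the extended Euclidean algorithm:
67744 = 4·15713 + 4892
15713 = 3·4892 + 1037
4892 = 4·1037 + 744
1037 = 1·744 + 293
744 = 2·293 + 158
293 = 1·158 + 135
158 = 1·135 + 23
135 = 5·23 + 20
23 = 1·20 + 3
20 = 6·3 + 2
3 = 1·2 + 1
2 = 2·1 + 0
Back-substitute:
1 = 3 − 2
1 = −20 + 7·3
1 = 7·23 − 8·20
1 = −8·135 + 47·23
1 = 47·158 − 55·135
1 = −55·293 + 102·158
1 = 102·744 − 259·293
1 = −259·1037 + 361·744
1 = 361·4892 − 1703·1037
1 = −1703·15713 + 5470·4892
1 = 5470·67744 − 23583·15713
So 15713·(-23583) ≡ 1 (mod 67744), hence d ≡ -23583 ≡ 44161 (mod 67744).

44161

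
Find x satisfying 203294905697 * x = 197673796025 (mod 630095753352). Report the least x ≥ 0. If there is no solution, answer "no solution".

no solution

gcd(203294905697, 630095753352):
630095753352 = 3·203294905697 + 20211036261
203294905697 = 10·20211036261 + 1184543087
20211036261 = 17·1184543087 + 73803782
1184543087 = 16·73803782 + 3682575
73803782 = 20·3682575 + 152282
3682575 = 24·152282 + 27807
152282 = 5·27807 + 13247
27807 = 2·13247 + 1313
13247 = 10·1313 + 117
1313 = 11·117 + 26
117 = 4·26 + 13
26 = 2·13 + 0
gcd = 13, but 13 ∤ 197673796025, so the congruence has no solution.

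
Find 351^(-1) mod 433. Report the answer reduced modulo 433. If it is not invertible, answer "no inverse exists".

132

Run Euclid on (433, 351):
433 = 1*351 + 82
351 = 4*82 + 23
82 = 3*23 + 13
23 = 1*13 + 10
13 = 1*10 + 3
10 = 3*3 + 1
3 = 3*1 + 0
gcd = 1, so the inverse exists. Back-substitute:
1 = 10 − 3·3
1 = −3·13 + 4·10
1 = 4·23 − 7·13
1 = −7·82 + 25·23
1 = 25·351 − 107·82
1 = −107·433 + 132·351
So 351·132 ≡ 1 (mod 433).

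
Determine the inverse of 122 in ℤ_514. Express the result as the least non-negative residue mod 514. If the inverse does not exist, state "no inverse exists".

Compute gcd(122, 514):
514 = 4*122 + 26
122 = 4*26 + 18
26 = 1*18 + 8
18 = 2*8 + 2
8 = 4*2 + 0
Since gcd = 2 > 1, 122 is not a unit mod 514.

no inverse exists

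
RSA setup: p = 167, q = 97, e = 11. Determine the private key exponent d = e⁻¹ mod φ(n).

φ(n) = (p−1)(q−1) = 166·96 = 15936.
Need d with 11·d ≡ 1 (mod 15936). Apply the extended Euclidean algorithm:
15936 = 1448*11 + 8
11 = 1*8 + 3
8 = 2*3 + 2
3 = 1*2 + 1
2 = 2*1 + 0
Back-substitute:
1 = 3 − 2
1 = −8 + 3·3
1 = 3·11 − 4·8
1 = −4·15936 + 5795·11
So 11·5795 ≡ 1 (mod 15936), hence d = 5795.

5795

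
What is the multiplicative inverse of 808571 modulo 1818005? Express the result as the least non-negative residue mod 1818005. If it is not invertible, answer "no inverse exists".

1030996

gcd(1818005, 808571) by repeated division:
1818005 = 2*808571 + 200863
808571 = 4*200863 + 5119
200863 = 39*5119 + 1222
5119 = 4*1222 + 231
1222 = 5*231 + 67
231 = 3*67 + 30
67 = 2*30 + 7
30 = 4*7 + 2
7 = 3*2 + 1
2 = 2*1 + 0
Since gcd(808571, 1818005) = 1, back-substitute to write 1 as a combination:
1 = 7 − 3·2
1 = −3·30 + 13·7
1 = 13·67 − 29·30
1 = −29·231 + 100·67
1 = 100·1222 − 529·231
1 = −529·5119 + 2216·1222
1 = 2216·200863 − 86953·5119
1 = −86953·808571 + 350028·200863
1 = 350028·1818005 − 787009·808571
Thus 808571·(-787009) ≡ 1 (mod 1818005); reducing, -787009 mod 1818005 = 1030996.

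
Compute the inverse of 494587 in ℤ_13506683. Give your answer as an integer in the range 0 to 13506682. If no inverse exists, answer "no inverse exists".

Apply the Euclidean algorithm to 13506683 and 494587:
13506683 = 27×494587 + 152834
494587 = 3×152834 + 36085
152834 = 4×36085 + 8494
36085 = 4×8494 + 2109
8494 = 4×2109 + 58
2109 = 36×58 + 21
58 = 2×21 + 16
21 = 1×16 + 5
16 = 3×5 + 1
5 = 5×1 + 0
Since gcd(494587, 13506683) = 1, back-substitute to write 1 as a combination:
1 = 16 − 3·5
1 = −3·21 + 4·16
1 = 4·58 − 11·21
1 = −11·2109 + 400·58
1 = 400·8494 − 1611·2109
1 = −1611·36085 + 6844·8494
1 = 6844·152834 − 28987·36085
1 = −28987·494587 + 93805·152834
1 = 93805·13506683 − 2561722·494587
Hence 494587⁻¹ ≡ -2561722 ≡ 10944961 (mod 13506683).

10944961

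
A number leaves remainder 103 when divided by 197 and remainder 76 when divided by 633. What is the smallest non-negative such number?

Write x = 103 + 197·k. Then 197·k ≡ 76 − 103 ≡ 606 (mod 633).
Need 197⁻¹ mod 633. Extended Euclid on (633, 197):
633 = 3·197 + 42
197 = 4·42 + 29
42 = 1·29 + 13
29 = 2·13 + 3
13 = 4·3 + 1
3 = 3·1 + 0
Back-substitute:
1 = 13 − 4·3
1 = −4·29 + 9·13
1 = 9·42 − 13·29
1 = −13·197 + 61·42
1 = 61·633 − 196·197
197⁻¹ ≡ 437 (mod 633), so k ≡ 437·606 ≡ 228 (mod 633).
x = 103 + 197·228 = 45019.

45019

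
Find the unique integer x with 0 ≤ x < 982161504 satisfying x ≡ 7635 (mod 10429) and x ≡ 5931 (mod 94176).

Write x = 7635 + 10429·k. Then 10429·k ≡ 5931 − 7635 ≡ 92472 (mod 94176).
Need 10429⁻¹ mod 94176. Extended Euclid on (94176, 10429):
94176 = 9*10429 + 315
10429 = 33*315 + 34
315 = 9*34 + 9
34 = 3*9 + 7
9 = 1*7 + 2
7 = 3*2 + 1
2 = 2*1 + 0
Back-substitute:
1 = 7 − 3·2
1 = −3·9 + 4·7
1 = 4·34 − 15·9
1 = −15·315 + 139·34
1 = 139·10429 − 4602·315
1 = −4602·94176 + 41557·10429
10429⁻¹ ≡ 41557 (mod 94176), so k ≡ 41557·92472 ≡ 7224 (mod 94176).
x = 7635 + 10429·7224 = 75346731.

75346731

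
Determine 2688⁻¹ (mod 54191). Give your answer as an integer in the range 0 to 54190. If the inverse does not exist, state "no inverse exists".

16471

Apply the Euclidean algorithm to 54191 and 2688:
54191 = 20×2688 + 431
2688 = 6×431 + 102
431 = 4×102 + 23
102 = 4×23 + 10
23 = 2×10 + 3
10 = 3×3 + 1
3 = 3×1 + 0
gcd = 1, so the inverse exists. Back-substitute:
1 = 10 − 3·3
1 = −3·23 + 7·10
1 = 7·102 − 31·23
1 = −31·431 + 131·102
1 = 131·2688 − 817·431
1 = −817·54191 + 16471·2688
So 2688·16471 ≡ 1 (mod 54191).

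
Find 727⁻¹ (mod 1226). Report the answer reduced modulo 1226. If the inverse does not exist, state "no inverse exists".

Apply the Euclidean algorithm to 1226 and 727:
1226 = 1×727 + 499
727 = 1×499 + 228
499 = 2×228 + 43
228 = 5×43 + 13
43 = 3×13 + 4
13 = 3×4 + 1
4 = 4×1 + 0
gcd = 1, so the inverse exists. Back-substitute:
1 = 13 − 3·4
1 = −3·43 + 10·13
1 = 10·228 − 53·43
1 = −53·499 + 116·228
1 = 116·727 − 169·499
1 = −169·1226 + 285·727
So 727·285 ≡ 1 (mod 1226).

285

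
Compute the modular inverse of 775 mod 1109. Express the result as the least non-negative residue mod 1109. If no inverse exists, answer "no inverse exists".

Run Euclid on (1109, 775):
1109 = 1·775 + 334
775 = 2·334 + 107
334 = 3·107 + 13
107 = 8·13 + 3
13 = 4·3 + 1
3 = 3·1 + 0
Since gcd(775, 1109) = 1, back-substitute to write 1 as a combination:
1 = 13 − 4·3
1 = −4·107 + 33·13
1 = 33·334 − 103·107
1 = −103·775 + 239·334
1 = 239·1109 − 342·775
Hence 775⁻¹ ≡ -342 ≡ 767 (mod 1109).

767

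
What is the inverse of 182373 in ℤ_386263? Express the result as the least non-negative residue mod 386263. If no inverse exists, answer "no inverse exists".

292197

Extended Euclidean algorithm:
386263 = 2*182373 + 21517
182373 = 8*21517 + 10237
21517 = 2*10237 + 1043
10237 = 9*1043 + 850
1043 = 1*850 + 193
850 = 4*193 + 78
193 = 2*78 + 37
78 = 2*37 + 4
37 = 9*4 + 1
4 = 4*1 + 0
The gcd is 1. Working backward:
1 = 37 − 9·4
1 = −9·78 + 19·37
1 = 19·193 − 47·78
1 = −47·850 + 207·193
1 = 207·1043 − 254·850
1 = −254·10237 + 2493·1043
1 = 2493·21517 − 5240·10237
1 = −5240·182373 + 44413·21517
1 = 44413·386263 − 94066·182373
So 182373·(-94066) ≡ 1 (mod 386263), and -94066 ≡ 292197 (mod 386263).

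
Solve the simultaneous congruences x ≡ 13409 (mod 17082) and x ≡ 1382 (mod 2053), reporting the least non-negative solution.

33118325

Write x = 13409 + 17082·k. Then 17082·k ≡ 1382 − 13409 ≡ 291 (mod 2053).
Need 17082⁻¹ mod 2053. Extended Euclid on (2053, 658):
2053 = 3·658 + 79
658 = 8·79 + 26
79 = 3·26 + 1
26 = 26·1 + 0
Back-substitute:
1 = 79 − 3·26
1 = −3·658 + 25·79
1 = 25·2053 − 78·658
17082⁻¹ ≡ 1975 (mod 2053), so k ≡ 1975·291 ≡ 1938 (mod 2053).
x = 13409 + 17082·1938 = 33118325.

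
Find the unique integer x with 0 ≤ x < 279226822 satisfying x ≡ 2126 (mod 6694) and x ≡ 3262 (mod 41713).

49725158

Write x = 2126 + 6694·k. Then 6694·k ≡ 3262 − 2126 ≡ 1136 (mod 41713).
Need 6694⁻¹ mod 41713. Extended Euclid on (41713, 6694):
41713 = 6*6694 + 1549
6694 = 4*1549 + 498
1549 = 3*498 + 55
498 = 9*55 + 3
55 = 18*3 + 1
3 = 3*1 + 0
Back-substitute:
1 = 55 − 18·3
1 = −18·498 + 163·55
1 = 163·1549 − 507·498
1 = −507·6694 + 2191·1549
1 = 2191·41713 − 13653·6694
6694⁻¹ ≡ 28060 (mod 41713), so k ≡ 28060·1136 ≡ 7428 (mod 41713).
x = 2126 + 6694·7428 = 49725158.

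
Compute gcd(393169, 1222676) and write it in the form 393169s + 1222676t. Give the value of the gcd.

7

Repeated division:
1222676 = 3·393169 + 43169
393169 = 9·43169 + 4648
43169 = 9·4648 + 1337
4648 = 3·1337 + 637
1337 = 2·637 + 63
637 = 10·63 + 7
63 = 9·7 + 0
gcd(393169, 1222676) = 7.
Back-substituting:
7 = 637 − 10·63
7 = −10·1337 + 21·637
7 = 21·4648 − 73·1337
7 = −73·43169 + 678·4648
7 = 678·393169 − 6175·43169
7 = −6175·1222676 + 19203·393169
So 7 = (-6175)·1222676 + (19203)·393169.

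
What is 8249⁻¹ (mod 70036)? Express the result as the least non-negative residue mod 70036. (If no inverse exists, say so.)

62641

Run Euclid on (70036, 8249):
70036 = 8×8249 + 4044
8249 = 2×4044 + 161
4044 = 25×161 + 19
161 = 8×19 + 9
19 = 2×9 + 1
9 = 9×1 + 0
gcd = 1, so the inverse exists. Back-substitute:
1 = 19 − 2·9
1 = −2·161 + 17·19
1 = 17·4044 − 427·161
1 = −427·8249 + 871·4044
1 = 871·70036 − 7395·8249
Hence 8249⁻¹ ≡ -7395 ≡ 62641 (mod 70036).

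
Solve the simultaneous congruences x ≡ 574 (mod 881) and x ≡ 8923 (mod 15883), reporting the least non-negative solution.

Write x = 574 + 881·k. Then 881·k ≡ 8923 − 574 ≡ 8349 (mod 15883).
Need 881⁻¹ mod 15883. Extended Euclid on (15883, 881):
15883 = 18·881 + 25
881 = 35·25 + 6
25 = 4·6 + 1
6 = 6·1 + 0
Back-substitute:
1 = 25 − 4·6
1 = −4·881 + 141·25
1 = 141·15883 − 2542·881
881⁻¹ ≡ 13341 (mod 15883), so k ≡ 13341·8349 ≡ 12413 (mod 15883).
x = 574 + 881·12413 = 10936427.

10936427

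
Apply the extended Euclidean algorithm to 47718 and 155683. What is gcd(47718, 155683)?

11

Euclidean algorithm:
155683 = 3*47718 + 12529
47718 = 3*12529 + 10131
12529 = 1*10131 + 2398
10131 = 4*2398 + 539
2398 = 4*539 + 242
539 = 2*242 + 55
242 = 4*55 + 22
55 = 2*22 + 11
22 = 2*11 + 0
gcd(47718, 155683) = 11.
Working backward:
11 = 55 − 2·22
11 = −2·242 + 9·55
11 = 9·539 − 20·242
11 = −20·2398 + 89·539
11 = 89·10131 − 376·2398
11 = −376·12529 + 465·10131
11 = 465·47718 − 1771·12529
11 = −1771·155683 + 5778·47718
So 11 = (-1771)·155683 + (5778)·47718.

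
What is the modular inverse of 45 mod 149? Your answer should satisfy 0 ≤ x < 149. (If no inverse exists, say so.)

Apply the Euclidean algorithm to 149 and 45:
149 = 3·45 + 14
45 = 3·14 + 3
14 = 4·3 + 2
3 = 1·2 + 1
2 = 2·1 + 0
Since gcd(45, 149) = 1, back-substitute to write 1 as a combination:
1 = 3 − 2
1 = −14 + 5·3
1 = 5·45 − 16·14
1 = −16·149 + 53·45
So 45·53 ≡ 1 (mod 149).

53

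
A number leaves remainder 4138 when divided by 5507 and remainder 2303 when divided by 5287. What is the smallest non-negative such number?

Write x = 4138 + 5507·k. Then 5507·k ≡ 2303 − 4138 ≡ 3452 (mod 5287).
Need 5507⁻¹ mod 5287. Extended Euclid on (5287, 220):
5287 = 24·220 + 7
220 = 31·7 + 3
7 = 2·3 + 1
3 = 3·1 + 0
Back-substitute:
1 = 7 − 2·3
1 = −2·220 + 63·7
1 = 63·5287 − 1514·220
5507⁻¹ ≡ 3773 (mod 5287), so k ≡ 3773·3452 ≡ 2515 (mod 5287).
x = 4138 + 5507·2515 = 13854243.

13854243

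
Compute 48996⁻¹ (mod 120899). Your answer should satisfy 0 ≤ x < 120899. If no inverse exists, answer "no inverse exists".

28458

Extended Euclidean algorithm:
120899 = 2·48996 + 22907
48996 = 2·22907 + 3182
22907 = 7·3182 + 633
3182 = 5·633 + 17
633 = 37·17 + 4
17 = 4·4 + 1
4 = 4·1 + 0
Since gcd(48996, 120899) = 1, back-substitute to write 1 as a combination:
1 = 17 − 4·4
1 = −4·633 + 149·17
1 = 149·3182 − 749·633
1 = −749·22907 + 5392·3182
1 = 5392·48996 − 11533·22907
1 = −11533·120899 + 28458·48996
So 48996·28458 ≡ 1 (mod 120899).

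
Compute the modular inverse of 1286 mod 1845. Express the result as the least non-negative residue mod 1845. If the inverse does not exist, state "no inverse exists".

1241

Extended Euclidean algorithm:
1845 = 1*1286 + 559
1286 = 2*559 + 168
559 = 3*168 + 55
168 = 3*55 + 3
55 = 18*3 + 1
3 = 3*1 + 0
gcd = 1, so the inverse exists. Back-substitute:
1 = 55 − 18·3
1 = −18·168 + 55·55
1 = 55·559 − 183·168
1 = −183·1286 + 421·559
1 = 421·1845 − 604·1286
So 1286·(-604) ≡ 1 (mod 1845), and -604 ≡ 1241 (mod 1845).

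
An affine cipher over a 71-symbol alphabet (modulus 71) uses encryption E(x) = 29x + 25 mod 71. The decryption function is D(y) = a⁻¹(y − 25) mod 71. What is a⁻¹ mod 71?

Apply the Euclidean algorithm to 71 and 29:
71 = 2×29 + 13
29 = 2×13 + 3
13 = 4×3 + 1
3 = 3×1 + 0
gcd = 1, so the inverse exists. Back-substitute:
1 = 13 − 4·3
1 = −4·29 + 9·13
1 = 9·71 − 22·29
Thus 29·(-22) ≡ 1 (mod 71); reducing, -22 mod 71 = 49.

49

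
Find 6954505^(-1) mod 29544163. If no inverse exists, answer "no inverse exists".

5871202

Apply the Euclidean algorithm to 29544163 and 6954505:
29544163 = 4·6954505 + 1726143
6954505 = 4·1726143 + 49933
1726143 = 34·49933 + 28421
49933 = 1·28421 + 21512
28421 = 1·21512 + 6909
21512 = 3·6909 + 785
6909 = 8·785 + 629
785 = 1·629 + 156
629 = 4·156 + 5
156 = 31·5 + 1
5 = 5·1 + 0
Since gcd(6954505, 29544163) = 1, back-substitute to write 1 as a combination:
1 = 156 − 31·5
1 = −31·629 + 125·156
1 = 125·785 − 156·629
1 = −156·6909 + 1373·785
1 = 1373·21512 − 4275·6909
1 = −4275·28421 + 5648·21512
1 = 5648·49933 − 9923·28421
1 = −9923·1726143 + 343030·49933
1 = 343030·6954505 − 1382043·1726143
1 = −1382043·29544163 + 5871202·6954505
So 6954505·5871202 ≡ 1 (mod 29544163).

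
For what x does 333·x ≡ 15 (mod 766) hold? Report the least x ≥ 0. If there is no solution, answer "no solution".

421

First find gcd(333, 766):
766 = 2×333 + 100
333 = 3×100 + 33
100 = 3×33 + 1
33 = 33×1 + 0
gcd = 1, so a unique solution mod 766 exists.
Back-substitute for the Bézout coefficients:
1 = 100 − 3·33
1 = −3·333 + 10·100
1 = 10·766 − 23·333
So 333·(-23) ≡ 1 (mod 766), giving 333⁻¹ ≡ 743.
x ≡ 333⁻¹·15 ≡ 743·15 ≡ 421 (mod 766).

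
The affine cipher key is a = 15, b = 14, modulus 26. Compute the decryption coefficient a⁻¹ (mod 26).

7

Apply the Euclidean algorithm to 26 and 15:
26 = 1·15 + 11
15 = 1·11 + 4
11 = 2·4 + 3
4 = 1·3 + 1
3 = 3·1 + 0
gcd = 1, so the inverse exists. Back-substitute:
1 = 4 − 3
1 = −11 + 3·4
1 = 3·15 − 4·11
1 = −4·26 + 7·15
So 15·7 ≡ 1 (mod 26).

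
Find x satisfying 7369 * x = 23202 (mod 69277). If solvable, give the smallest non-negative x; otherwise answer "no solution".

3726

First find gcd(7369, 69277):
69277 = 9·7369 + 2956
7369 = 2·2956 + 1457
2956 = 2·1457 + 42
1457 = 34·42 + 29
42 = 1·29 + 13
29 = 2·13 + 3
13 = 4·3 + 1
3 = 3·1 + 0
gcd = 1, so a unique solution mod 69277 exists.
Back-substitute for the Bézout coefficients:
1 = 13 − 4·3
1 = −4·29 + 9·13
1 = 9·42 − 13·29
1 = −13·1457 + 451·42
1 = 451·2956 − 915·1457
1 = −915·7369 + 2281·2956
1 = 2281·69277 − 21444·7369
So 7369·(-21444) ≡ 1 (mod 69277), giving 7369⁻¹ ≡ 47833.
x ≡ 7369⁻¹·23202 ≡ 47833·23202 ≡ 3726 (mod 69277).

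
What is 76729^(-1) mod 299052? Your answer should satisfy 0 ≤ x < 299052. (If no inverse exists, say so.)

Run Euclid on (299052, 76729):
299052 = 3*76729 + 68865
76729 = 1*68865 + 7864
68865 = 8*7864 + 5953
7864 = 1*5953 + 1911
5953 = 3*1911 + 220
1911 = 8*220 + 151
220 = 1*151 + 69
151 = 2*69 + 13
69 = 5*13 + 4
13 = 3*4 + 1
4 = 4*1 + 0
The gcd is 1. Working backward:
1 = 13 − 3·4
1 = −3·69 + 16·13
1 = 16·151 − 35·69
1 = −35·220 + 51·151
1 = 51·1911 − 443·220
1 = −443·5953 + 1380·1911
1 = 1380·7864 − 1823·5953
1 = −1823·68865 + 15964·7864
1 = 15964·76729 − 17787·68865
1 = −17787·299052 + 69325·76729
So 76729·69325 ≡ 1 (mod 299052).

69325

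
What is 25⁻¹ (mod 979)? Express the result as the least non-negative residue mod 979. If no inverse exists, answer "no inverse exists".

gcd(979, 25) by repeated division:
979 = 39·25 + 4
25 = 6·4 + 1
4 = 4·1 + 0
gcd = 1, so the inverse exists. Back-substitute:
1 = 25 − 6·4
1 = −6·979 + 235·25
So 25·235 ≡ 1 (mod 979).

235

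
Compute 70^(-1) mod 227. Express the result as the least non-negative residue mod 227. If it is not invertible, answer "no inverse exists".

gcd(227, 70) by repeated division:
227 = 3*70 + 17
70 = 4*17 + 2
17 = 8*2 + 1
2 = 2*1 + 0
The gcd is 1. Working backward:
1 = 17 − 8·2
1 = −8·70 + 33·17
1 = 33·227 − 107·70
Hence 70⁻¹ ≡ -107 ≡ 120 (mod 227).

120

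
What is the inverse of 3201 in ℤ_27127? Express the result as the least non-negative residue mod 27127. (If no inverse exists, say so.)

7822

Apply the Euclidean algorithm to 27127 and 3201:
27127 = 8×3201 + 1519
3201 = 2×1519 + 163
1519 = 9×163 + 52
163 = 3×52 + 7
52 = 7×7 + 3
7 = 2×3 + 1
3 = 3×1 + 0
Since gcd(3201, 27127) = 1, back-substitute to write 1 as a combination:
1 = 7 − 2·3
1 = −2·52 + 15·7
1 = 15·163 − 47·52
1 = −47·1519 + 438·163
1 = 438·3201 − 923·1519
1 = −923·27127 + 7822·3201
So 3201·7822 ≡ 1 (mod 27127).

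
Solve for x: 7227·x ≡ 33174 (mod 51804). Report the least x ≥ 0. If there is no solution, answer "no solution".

First find gcd(7227, 51804):
51804 = 7×7227 + 1215
7227 = 5×1215 + 1152
1215 = 1×1152 + 63
1152 = 18×63 + 18
63 = 3×18 + 9
18 = 2×9 + 0
gcd = 9 and 9 | 33174, so solutions exist. Divide through by 9: 803x ≡ 3686 (mod 5756).
Now find 803⁻¹ mod 5756:
5756 = 7*803 + 135
803 = 5*135 + 128
135 = 1*128 + 7
128 = 18*7 + 2
7 = 3*2 + 1
2 = 2*1 + 0
Back-substitute:
1 = 7 − 3·2
1 = −3·128 + 55·7
1 = 55·135 − 58·128
1 = −58·803 + 345·135
1 = 345·5756 − 2473·803
So 803·(-2473) ≡ 1 (mod 5756), i.e. 803⁻¹ ≡ 3283.
Then x ≡ 3283·3686 ≡ 2026 (mod 5756); the smallest non-negative solution is x = 2026.

2026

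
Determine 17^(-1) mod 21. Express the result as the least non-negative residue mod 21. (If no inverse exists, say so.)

5

Extended Euclidean algorithm:
21 = 1×17 + 4
17 = 4×4 + 1
4 = 4×1 + 0
Since gcd(17, 21) = 1, back-substitute to write 1 as a combination:
1 = 17 − 4·4
1 = −4·21 + 5·17
So 17·5 ≡ 1 (mod 21).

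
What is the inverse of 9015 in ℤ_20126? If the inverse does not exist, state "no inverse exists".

Run Euclid on (20126, 9015):
20126 = 2×9015 + 2096
9015 = 4×2096 + 631
2096 = 3×631 + 203
631 = 3×203 + 22
203 = 9×22 + 5
22 = 4×5 + 2
5 = 2×2 + 1
2 = 2×1 + 0
The gcd is 1. Working backward:
1 = 5 − 2·2
1 = −2·22 + 9·5
1 = 9·203 − 83·22
1 = −83·631 + 258·203
1 = 258·2096 − 857·631
1 = −857·9015 + 3686·2096
1 = 3686·20126 − 8229·9015
Thus 9015·(-8229) ≡ 1 (mod 20126); reducing, -8229 mod 20126 = 11897.

11897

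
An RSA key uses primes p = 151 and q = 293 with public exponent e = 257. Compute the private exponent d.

1193

φ(n) = (p−1)(q−1) = 150·292 = 43800.
Need d with 257·d ≡ 1 (mod 43800). Apply the extended Euclidean algorithm:
43800 = 170*257 + 110
257 = 2*110 + 37
110 = 2*37 + 36
37 = 1*36 + 1
36 = 36*1 + 0
Back-substitute:
1 = 37 − 36
1 = −110 + 3·37
1 = 3·257 − 7·110
1 = −7·43800 + 1193·257
So 257·1193 ≡ 1 (mod 43800), hence d = 1193.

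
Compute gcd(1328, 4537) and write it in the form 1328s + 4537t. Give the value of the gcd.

1

Repeated division:
4537 = 3·1328 + 553
1328 = 2·553 + 222
553 = 2·222 + 109
222 = 2·109 + 4
109 = 27·4 + 1
4 = 4·1 + 0
gcd(1328, 4537) = 1.
Back-substituting:
1 = 109 − 27·4
1 = −27·222 + 55·109
1 = 55·553 − 137·222
1 = −137·1328 + 329·553
1 = 329·4537 − 1124·1328
So 1 = (329)·4537 + (-1124)·1328.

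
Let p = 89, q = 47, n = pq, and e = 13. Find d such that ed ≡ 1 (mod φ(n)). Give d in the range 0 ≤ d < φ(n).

φ(n) = (p−1)(q−1) = 88·46 = 4048.
Need d with 13·d ≡ 1 (mod 4048). Apply the extended Euclidean algorithm:
4048 = 311·13 + 5
13 = 2·5 + 3
5 = 1·3 + 2
3 = 1·2 + 1
2 = 2·1 + 0
Back-substitute:
1 = 3 − 2
1 = −5 + 2·3
1 = 2·13 − 5·5
1 = −5·4048 + 1557·13
So 13·1557 ≡ 1 (mod 4048), hence d = 1557.

1557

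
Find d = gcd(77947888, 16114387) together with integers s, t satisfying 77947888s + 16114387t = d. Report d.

Apply Euclid's algorithm to 77947888 and 16114387:
77947888 = 4*16114387 + 13490340
16114387 = 1*13490340 + 2624047
13490340 = 5*2624047 + 370105
2624047 = 7*370105 + 33312
370105 = 11*33312 + 3673
33312 = 9*3673 + 255
3673 = 14*255 + 103
255 = 2*103 + 49
103 = 2*49 + 5
49 = 9*5 + 4
5 = 1*4 + 1
4 = 4*1 + 0
gcd(77947888, 16114387) = 1.
Express as a combination:
1 = 5 − 4
1 = −49 + 10·5
1 = 10·103 − 21·49
1 = −21·255 + 52·103
1 = 52·3673 − 749·255
1 = −749·33312 + 6793·3673
1 = 6793·370105 − 75472·33312
1 = −75472·2624047 + 535097·370105
1 = 535097·13490340 − 2750957·2624047
1 = −2750957·16114387 + 3286054·13490340
1 = 3286054·77947888 − 15895173·16114387
So 1 = (3286054)·77947888 + (-15895173)·16114387.

1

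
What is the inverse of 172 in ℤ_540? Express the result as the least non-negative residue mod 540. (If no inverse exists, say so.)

Euclidean algorithm on 540, 172:
540 = 3·172 + 24
172 = 7·24 + 4
24 = 6·4 + 0
gcd(172, 540) = 4 ≠ 1, so 172 has no multiplicative inverse modulo 540.

no inverse exists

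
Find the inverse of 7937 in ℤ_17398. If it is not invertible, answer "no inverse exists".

1427

Run Euclid on (17398, 7937):
17398 = 2·7937 + 1524
7937 = 5·1524 + 317
1524 = 4·317 + 256
317 = 1·256 + 61
256 = 4·61 + 12
61 = 5·12 + 1
12 = 12·1 + 0
Since gcd(7937, 17398) = 1, back-substitute to write 1 as a combination:
1 = 61 − 5·12
1 = −5·256 + 21·61
1 = 21·317 − 26·256
1 = −26·1524 + 125·317
1 = 125·7937 − 651·1524
1 = −651·17398 + 1427·7937
So 7937·1427 ≡ 1 (mod 17398).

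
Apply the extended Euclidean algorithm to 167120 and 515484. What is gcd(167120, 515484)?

4

Repeated division:
515484 = 3·167120 + 14124
167120 = 11·14124 + 11756
14124 = 1·11756 + 2368
11756 = 4·2368 + 2284
2368 = 1·2284 + 84
2284 = 27·84 + 16
84 = 5·16 + 4
16 = 4·4 + 0
gcd(167120, 515484) = 4.
Back-substituting:
4 = 84 − 5·16
4 = −5·2284 + 136·84
4 = 136·2368 − 141·2284
4 = −141·11756 + 700·2368
4 = 700·14124 − 841·11756
4 = −841·167120 + 9951·14124
4 = 9951·515484 − 30694·167120
So 4 = (9951)·515484 + (-30694)·167120.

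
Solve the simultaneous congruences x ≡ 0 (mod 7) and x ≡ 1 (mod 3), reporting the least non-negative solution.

Write x = 0 + 7·k. Then 7·k ≡ 1 − 0 ≡ 1 (mod 3).
Need 7⁻¹ mod 3. Extended Euclid on (3, 1):
3 = 3·1 + 0
7⁻¹ ≡ 1 (mod 3), so k ≡ 1·1 ≡ 1 (mod 3).
x = 0 + 7·1 = 7.

7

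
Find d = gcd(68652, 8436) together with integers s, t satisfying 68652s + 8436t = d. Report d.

Euclidean algorithm:
68652 = 8×8436 + 1164
8436 = 7×1164 + 288
1164 = 4×288 + 12
288 = 24×12 + 0
gcd(68652, 8436) = 12.
Express as a combination:
12 = 1164 − 4·288
12 = −4·8436 + 29·1164
12 = 29·68652 − 236·8436
So 12 = (29)·68652 + (-236)·8436.

12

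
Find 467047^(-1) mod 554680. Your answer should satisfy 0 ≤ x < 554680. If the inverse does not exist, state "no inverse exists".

Compute gcd(467047, 554680):
554680 = 1*467047 + 87633
467047 = 5*87633 + 28882
87633 = 3*28882 + 987
28882 = 29*987 + 259
987 = 3*259 + 210
259 = 1*210 + 49
210 = 4*49 + 14
49 = 3*14 + 7
14 = 2*7 + 0
Since gcd = 7 > 1, 467047 is not a unit mod 554680.

no inverse exists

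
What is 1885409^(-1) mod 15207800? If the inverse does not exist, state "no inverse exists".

Run Euclid on (15207800, 1885409):
15207800 = 8·1885409 + 124528
1885409 = 15·124528 + 17489
124528 = 7·17489 + 2105
17489 = 8·2105 + 649
2105 = 3·649 + 158
649 = 4·158 + 17
158 = 9·17 + 5
17 = 3·5 + 2
5 = 2·2 + 1
2 = 2·1 + 0
Since gcd(1885409, 15207800) = 1, back-substitute to write 1 as a combination:
1 = 5 − 2·2
1 = −2·17 + 7·5
1 = 7·158 − 65·17
1 = −65·649 + 267·158
1 = 267·2105 − 866·649
1 = −866·17489 + 7195·2105
1 = 7195·124528 − 51231·17489
1 = −51231·1885409 + 775660·124528
1 = 775660·15207800 − 6256511·1885409
Hence 1885409⁻¹ ≡ -6256511 ≡ 8951289 (mod 15207800).

8951289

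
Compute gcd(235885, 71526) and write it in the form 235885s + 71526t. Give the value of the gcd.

13

Apply Euclid's algorithm to 235885 and 71526:
235885 = 3×71526 + 21307
71526 = 3×21307 + 7605
21307 = 2×7605 + 6097
7605 = 1×6097 + 1508
6097 = 4×1508 + 65
1508 = 23×65 + 13
65 = 5×13 + 0
gcd(235885, 71526) = 13.
Working backward:
13 = 1508 − 23·65
13 = −23·6097 + 93·1508
13 = 93·7605 − 116·6097
13 = −116·21307 + 325·7605
13 = 325·71526 − 1091·21307
13 = −1091·235885 + 3598·71526
So 13 = (-1091)·235885 + (3598)·71526.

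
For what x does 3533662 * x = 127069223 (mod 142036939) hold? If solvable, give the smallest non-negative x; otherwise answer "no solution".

no solution

gcd(3533662, 142036939):
142036939 = 40×3533662 + 690459
3533662 = 5×690459 + 81367
690459 = 8×81367 + 39523
81367 = 2×39523 + 2321
39523 = 17×2321 + 66
2321 = 35×66 + 11
66 = 6×11 + 0
gcd = 11, but 11 ∤ 127069223, so the congruence has no solution.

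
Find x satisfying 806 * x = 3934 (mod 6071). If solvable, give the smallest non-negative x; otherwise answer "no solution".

no solution

gcd(806, 6071):
6071 = 7*806 + 429
806 = 1*429 + 377
429 = 1*377 + 52
377 = 7*52 + 13
52 = 4*13 + 0
gcd = 13, but 13 ∤ 3934, so the congruence has no solution.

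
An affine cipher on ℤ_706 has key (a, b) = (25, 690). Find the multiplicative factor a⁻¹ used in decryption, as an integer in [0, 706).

Run Euclid on (706, 25):
706 = 28*25 + 6
25 = 4*6 + 1
6 = 6*1 + 0
Since gcd(25, 706) = 1, back-substitute to write 1 as a combination:
1 = 25 − 4·6
1 = −4·706 + 113·25
So 25·113 ≡ 1 (mod 706).

113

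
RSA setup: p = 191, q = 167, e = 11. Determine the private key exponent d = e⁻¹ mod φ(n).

20071

φ(n) = (p−1)(q−1) = 190·166 = 31540.
Need d with 11·d ≡ 1 (mod 31540). Apply the extended Euclidean algorithm:
31540 = 2867*11 + 3
11 = 3*3 + 2
3 = 1*2 + 1
2 = 2*1 + 0
Back-substitute:
1 = 3 − 2
1 = −11 + 4·3
1 = 4·31540 − 11469·11
So 11·(-11469) ≡ 1 (mod 31540), hence d ≡ -11469 ≡ 20071 (mod 31540).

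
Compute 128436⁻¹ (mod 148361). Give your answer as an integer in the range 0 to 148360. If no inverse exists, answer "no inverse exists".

gcd(148361, 128436) by repeated division:
148361 = 1*128436 + 19925
128436 = 6*19925 + 8886
19925 = 2*8886 + 2153
8886 = 4*2153 + 274
2153 = 7*274 + 235
274 = 1*235 + 39
235 = 6*39 + 1
39 = 39*1 + 0
Since gcd(128436, 148361) = 1, back-substitute to write 1 as a combination:
1 = 235 − 6·39
1 = −6·274 + 7·235
1 = 7·2153 − 55·274
1 = −55·8886 + 227·2153
1 = 227·19925 − 509·8886
1 = −509·128436 + 3281·19925
1 = 3281·148361 − 3790·128436
So 128436·(-3790) ≡ 1 (mod 148361), and -3790 ≡ 144571 (mod 148361).

144571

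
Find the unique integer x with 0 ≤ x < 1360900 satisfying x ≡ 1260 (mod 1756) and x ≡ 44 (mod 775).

Write x = 1260 + 1756·k. Then 1756·k ≡ 44 − 1260 ≡ 334 (mod 775).
Need 1756⁻¹ mod 775. Extended Euclid on (775, 206):
775 = 3×206 + 157
206 = 1×157 + 49
157 = 3×49 + 10
49 = 4×10 + 9
10 = 1×9 + 1
9 = 9×1 + 0
Back-substitute:
1 = 10 − 9
1 = −49 + 5·10
1 = 5·157 − 16·49
1 = −16·206 + 21·157
1 = 21·775 − 79·206
1756⁻¹ ≡ 696 (mod 775), so k ≡ 696·334 ≡ 739 (mod 775).
x = 1260 + 1756·739 = 1298944.

1298944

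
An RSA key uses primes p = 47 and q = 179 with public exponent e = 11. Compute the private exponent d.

5955

φ(n) = (p−1)(q−1) = 46·178 = 8188.
Need d with 11·d ≡ 1 (mod 8188). Apply the extended Euclidean algorithm:
8188 = 744*11 + 4
11 = 2*4 + 3
4 = 1*3 + 1
3 = 3*1 + 0
Back-substitute:
1 = 4 − 3
1 = −11 + 3·4
1 = 3·8188 − 2233·11
So 11·(-2233) ≡ 1 (mod 8188), hence d ≡ -2233 ≡ 5955 (mod 8188).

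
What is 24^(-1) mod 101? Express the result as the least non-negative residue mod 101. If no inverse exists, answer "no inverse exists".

Extended Euclidean algorithm:
101 = 4·24 + 5
24 = 4·5 + 4
5 = 1·4 + 1
4 = 4·1 + 0
The gcd is 1. Working backward:
1 = 5 − 4
1 = −24 + 5·5
1 = 5·101 − 21·24
Thus 24·(-21) ≡ 1 (mod 101); reducing, -21 mod 101 = 80.

80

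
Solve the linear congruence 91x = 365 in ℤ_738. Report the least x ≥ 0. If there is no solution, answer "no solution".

77

First find gcd(91, 738):
738 = 8*91 + 10
91 = 9*10 + 1
10 = 10*1 + 0
gcd = 1, so a unique solution mod 738 exists.
Back-substitute for the Bézout coefficients:
1 = 91 − 9·10
1 = −9·738 + 73·91
So 91·(73) ≡ 1 (mod 738), giving 91⁻¹ ≡ 73.
x ≡ 91⁻¹·365 ≡ 73·365 ≡ 77 (mod 738).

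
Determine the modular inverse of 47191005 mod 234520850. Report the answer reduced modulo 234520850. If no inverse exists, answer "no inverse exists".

no inverse exists

Euclidean algorithm on 234520850, 47191005:
234520850 = 4·47191005 + 45756830
47191005 = 1·45756830 + 1434175
45756830 = 31·1434175 + 1297405
1434175 = 1·1297405 + 136770
1297405 = 9·136770 + 66475
136770 = 2·66475 + 3820
66475 = 17·3820 + 1535
3820 = 2·1535 + 750
1535 = 2·750 + 35
750 = 21·35 + 15
35 = 2·15 + 5
15 = 3·5 + 0
The gcd is 5, not 1, hence no inverse exists.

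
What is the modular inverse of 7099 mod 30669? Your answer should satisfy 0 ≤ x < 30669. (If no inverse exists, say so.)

Apply the Euclidean algorithm to 30669 and 7099:
30669 = 4·7099 + 2273
7099 = 3·2273 + 280
2273 = 8·280 + 33
280 = 8·33 + 16
33 = 2·16 + 1
16 = 16·1 + 0
gcd = 1, so the inverse exists. Back-substitute:
1 = 33 − 2·16
1 = −2·280 + 17·33
1 = 17·2273 − 138·280
1 = −138·7099 + 431·2273
1 = 431·30669 − 1862·7099
Thus 7099·(-1862) ≡ 1 (mod 30669); reducing, -1862 mod 30669 = 28807.

28807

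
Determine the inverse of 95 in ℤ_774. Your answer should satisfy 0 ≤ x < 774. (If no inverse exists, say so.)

497

Apply the Euclidean algorithm to 774 and 95:
774 = 8·95 + 14
95 = 6·14 + 11
14 = 1·11 + 3
11 = 3·3 + 2
3 = 1·2 + 1
2 = 2·1 + 0
Since gcd(95, 774) = 1, back-substitute to write 1 as a combination:
1 = 3 − 2
1 = −11 + 4·3
1 = 4·14 − 5·11
1 = −5·95 + 34·14
1 = 34·774 − 277·95
Thus 95·(-277) ≡ 1 (mod 774); reducing, -277 mod 774 = 497.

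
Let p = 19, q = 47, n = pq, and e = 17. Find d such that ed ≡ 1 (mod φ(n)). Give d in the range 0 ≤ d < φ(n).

341

φ(n) = (p−1)(q−1) = 18·46 = 828.
Need d with 17·d ≡ 1 (mod 828). Apply the extended Euclidean algorithm:
828 = 48*17 + 12
17 = 1*12 + 5
12 = 2*5 + 2
5 = 2*2 + 1
2 = 2*1 + 0
Back-substitute:
1 = 5 − 2·2
1 = −2·12 + 5·5
1 = 5·17 − 7·12
1 = −7·828 + 341·17
So 17·341 ≡ 1 (mod 828), hence d = 341.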